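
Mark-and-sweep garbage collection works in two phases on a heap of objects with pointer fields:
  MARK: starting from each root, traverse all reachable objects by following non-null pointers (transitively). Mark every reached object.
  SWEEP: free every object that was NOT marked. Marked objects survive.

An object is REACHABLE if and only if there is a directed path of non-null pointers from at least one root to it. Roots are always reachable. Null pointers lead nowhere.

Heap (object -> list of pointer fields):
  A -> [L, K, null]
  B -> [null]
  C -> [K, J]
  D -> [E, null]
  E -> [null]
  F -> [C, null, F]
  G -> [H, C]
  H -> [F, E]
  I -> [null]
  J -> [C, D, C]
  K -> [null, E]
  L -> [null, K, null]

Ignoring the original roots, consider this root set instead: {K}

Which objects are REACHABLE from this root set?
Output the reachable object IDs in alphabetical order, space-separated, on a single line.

Answer: E K

Derivation:
Roots: K
Mark K: refs=null E, marked=K
Mark E: refs=null, marked=E K
Unmarked (collected): A B C D F G H I J L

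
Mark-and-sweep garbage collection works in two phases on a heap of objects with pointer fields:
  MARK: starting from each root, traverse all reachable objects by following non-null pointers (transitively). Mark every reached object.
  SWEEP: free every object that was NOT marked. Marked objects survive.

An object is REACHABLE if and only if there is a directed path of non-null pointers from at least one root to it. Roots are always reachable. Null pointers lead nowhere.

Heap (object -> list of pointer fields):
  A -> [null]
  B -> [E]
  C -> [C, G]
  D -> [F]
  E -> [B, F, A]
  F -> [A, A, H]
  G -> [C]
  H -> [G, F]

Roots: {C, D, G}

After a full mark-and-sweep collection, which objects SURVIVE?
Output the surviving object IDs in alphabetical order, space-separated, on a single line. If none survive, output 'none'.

Answer: A C D F G H

Derivation:
Roots: C D G
Mark C: refs=C G, marked=C
Mark D: refs=F, marked=C D
Mark G: refs=C, marked=C D G
Mark F: refs=A A H, marked=C D F G
Mark A: refs=null, marked=A C D F G
Mark H: refs=G F, marked=A C D F G H
Unmarked (collected): B E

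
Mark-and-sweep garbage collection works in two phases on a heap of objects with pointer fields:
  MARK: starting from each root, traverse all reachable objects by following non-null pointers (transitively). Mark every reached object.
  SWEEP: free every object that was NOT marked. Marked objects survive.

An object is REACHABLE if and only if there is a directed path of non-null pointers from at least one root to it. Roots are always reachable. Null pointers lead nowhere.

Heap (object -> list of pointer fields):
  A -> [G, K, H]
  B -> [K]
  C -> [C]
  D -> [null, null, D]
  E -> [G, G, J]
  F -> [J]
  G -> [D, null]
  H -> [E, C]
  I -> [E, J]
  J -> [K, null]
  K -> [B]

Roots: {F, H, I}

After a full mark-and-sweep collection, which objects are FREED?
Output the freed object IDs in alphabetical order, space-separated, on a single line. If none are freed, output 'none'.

Answer: A

Derivation:
Roots: F H I
Mark F: refs=J, marked=F
Mark H: refs=E C, marked=F H
Mark I: refs=E J, marked=F H I
Mark J: refs=K null, marked=F H I J
Mark E: refs=G G J, marked=E F H I J
Mark C: refs=C, marked=C E F H I J
Mark K: refs=B, marked=C E F H I J K
Mark G: refs=D null, marked=C E F G H I J K
Mark B: refs=K, marked=B C E F G H I J K
Mark D: refs=null null D, marked=B C D E F G H I J K
Unmarked (collected): A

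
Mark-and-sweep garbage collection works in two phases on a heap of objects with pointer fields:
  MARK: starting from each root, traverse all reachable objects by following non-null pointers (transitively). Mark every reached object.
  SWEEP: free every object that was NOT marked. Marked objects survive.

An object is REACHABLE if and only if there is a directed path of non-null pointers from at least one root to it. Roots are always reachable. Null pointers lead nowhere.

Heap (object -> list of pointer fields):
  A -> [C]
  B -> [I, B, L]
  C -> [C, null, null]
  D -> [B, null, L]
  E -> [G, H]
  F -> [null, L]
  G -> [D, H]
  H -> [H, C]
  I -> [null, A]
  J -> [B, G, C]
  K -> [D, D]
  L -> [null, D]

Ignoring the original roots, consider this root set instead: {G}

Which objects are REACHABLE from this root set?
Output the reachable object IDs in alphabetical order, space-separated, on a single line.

Answer: A B C D G H I L

Derivation:
Roots: G
Mark G: refs=D H, marked=G
Mark D: refs=B null L, marked=D G
Mark H: refs=H C, marked=D G H
Mark B: refs=I B L, marked=B D G H
Mark L: refs=null D, marked=B D G H L
Mark C: refs=C null null, marked=B C D G H L
Mark I: refs=null A, marked=B C D G H I L
Mark A: refs=C, marked=A B C D G H I L
Unmarked (collected): E F J K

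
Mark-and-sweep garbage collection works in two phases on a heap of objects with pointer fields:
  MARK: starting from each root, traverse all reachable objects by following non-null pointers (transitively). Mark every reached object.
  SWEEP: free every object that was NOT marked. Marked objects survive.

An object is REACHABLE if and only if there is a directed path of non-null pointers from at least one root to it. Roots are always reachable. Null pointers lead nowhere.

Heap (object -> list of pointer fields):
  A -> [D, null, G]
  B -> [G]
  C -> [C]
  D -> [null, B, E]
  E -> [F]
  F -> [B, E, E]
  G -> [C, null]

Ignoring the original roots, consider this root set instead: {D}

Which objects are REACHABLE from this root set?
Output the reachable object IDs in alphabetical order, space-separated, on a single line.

Roots: D
Mark D: refs=null B E, marked=D
Mark B: refs=G, marked=B D
Mark E: refs=F, marked=B D E
Mark G: refs=C null, marked=B D E G
Mark F: refs=B E E, marked=B D E F G
Mark C: refs=C, marked=B C D E F G
Unmarked (collected): A

Answer: B C D E F G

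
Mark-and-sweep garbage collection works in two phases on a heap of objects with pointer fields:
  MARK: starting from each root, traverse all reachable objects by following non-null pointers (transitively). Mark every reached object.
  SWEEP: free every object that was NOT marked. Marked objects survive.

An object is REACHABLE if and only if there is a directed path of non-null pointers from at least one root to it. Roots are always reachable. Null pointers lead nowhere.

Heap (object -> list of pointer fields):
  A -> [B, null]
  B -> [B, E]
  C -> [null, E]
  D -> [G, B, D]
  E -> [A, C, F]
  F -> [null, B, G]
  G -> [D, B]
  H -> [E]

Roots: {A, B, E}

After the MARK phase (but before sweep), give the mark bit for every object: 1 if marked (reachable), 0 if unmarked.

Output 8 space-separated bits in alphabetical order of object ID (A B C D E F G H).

Roots: A B E
Mark A: refs=B null, marked=A
Mark B: refs=B E, marked=A B
Mark E: refs=A C F, marked=A B E
Mark C: refs=null E, marked=A B C E
Mark F: refs=null B G, marked=A B C E F
Mark G: refs=D B, marked=A B C E F G
Mark D: refs=G B D, marked=A B C D E F G
Unmarked (collected): H

Answer: 1 1 1 1 1 1 1 0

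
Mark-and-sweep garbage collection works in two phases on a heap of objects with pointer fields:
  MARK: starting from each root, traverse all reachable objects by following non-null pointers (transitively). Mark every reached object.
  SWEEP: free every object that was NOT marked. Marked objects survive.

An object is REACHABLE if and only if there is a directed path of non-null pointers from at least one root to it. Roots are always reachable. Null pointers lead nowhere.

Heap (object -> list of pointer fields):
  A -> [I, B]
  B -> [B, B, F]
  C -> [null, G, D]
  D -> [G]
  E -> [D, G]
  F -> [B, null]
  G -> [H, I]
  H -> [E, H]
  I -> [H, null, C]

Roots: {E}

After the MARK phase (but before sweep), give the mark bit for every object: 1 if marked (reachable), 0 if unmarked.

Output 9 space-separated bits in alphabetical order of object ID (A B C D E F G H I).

Answer: 0 0 1 1 1 0 1 1 1

Derivation:
Roots: E
Mark E: refs=D G, marked=E
Mark D: refs=G, marked=D E
Mark G: refs=H I, marked=D E G
Mark H: refs=E H, marked=D E G H
Mark I: refs=H null C, marked=D E G H I
Mark C: refs=null G D, marked=C D E G H I
Unmarked (collected): A B F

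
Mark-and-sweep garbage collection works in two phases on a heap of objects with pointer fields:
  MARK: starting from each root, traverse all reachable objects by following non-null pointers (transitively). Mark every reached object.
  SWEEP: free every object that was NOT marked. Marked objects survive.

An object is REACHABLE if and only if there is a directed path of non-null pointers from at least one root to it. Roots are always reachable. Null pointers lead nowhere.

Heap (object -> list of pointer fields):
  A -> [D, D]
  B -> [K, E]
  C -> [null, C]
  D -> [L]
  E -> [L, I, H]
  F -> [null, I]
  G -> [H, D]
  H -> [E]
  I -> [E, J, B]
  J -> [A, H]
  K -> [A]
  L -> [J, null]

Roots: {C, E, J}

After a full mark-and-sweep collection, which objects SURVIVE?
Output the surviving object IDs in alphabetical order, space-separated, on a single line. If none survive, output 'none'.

Answer: A B C D E H I J K L

Derivation:
Roots: C E J
Mark C: refs=null C, marked=C
Mark E: refs=L I H, marked=C E
Mark J: refs=A H, marked=C E J
Mark L: refs=J null, marked=C E J L
Mark I: refs=E J B, marked=C E I J L
Mark H: refs=E, marked=C E H I J L
Mark A: refs=D D, marked=A C E H I J L
Mark B: refs=K E, marked=A B C E H I J L
Mark D: refs=L, marked=A B C D E H I J L
Mark K: refs=A, marked=A B C D E H I J K L
Unmarked (collected): F G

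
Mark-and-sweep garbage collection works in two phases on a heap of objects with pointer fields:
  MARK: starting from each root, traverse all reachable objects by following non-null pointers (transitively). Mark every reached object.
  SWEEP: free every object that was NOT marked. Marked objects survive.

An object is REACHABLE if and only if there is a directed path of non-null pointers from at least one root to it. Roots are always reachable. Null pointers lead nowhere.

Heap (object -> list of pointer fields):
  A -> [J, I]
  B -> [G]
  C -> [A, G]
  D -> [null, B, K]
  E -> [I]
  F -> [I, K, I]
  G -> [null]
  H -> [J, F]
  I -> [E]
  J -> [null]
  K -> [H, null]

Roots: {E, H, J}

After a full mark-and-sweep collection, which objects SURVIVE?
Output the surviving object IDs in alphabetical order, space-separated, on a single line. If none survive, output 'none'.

Answer: E F H I J K

Derivation:
Roots: E H J
Mark E: refs=I, marked=E
Mark H: refs=J F, marked=E H
Mark J: refs=null, marked=E H J
Mark I: refs=E, marked=E H I J
Mark F: refs=I K I, marked=E F H I J
Mark K: refs=H null, marked=E F H I J K
Unmarked (collected): A B C D G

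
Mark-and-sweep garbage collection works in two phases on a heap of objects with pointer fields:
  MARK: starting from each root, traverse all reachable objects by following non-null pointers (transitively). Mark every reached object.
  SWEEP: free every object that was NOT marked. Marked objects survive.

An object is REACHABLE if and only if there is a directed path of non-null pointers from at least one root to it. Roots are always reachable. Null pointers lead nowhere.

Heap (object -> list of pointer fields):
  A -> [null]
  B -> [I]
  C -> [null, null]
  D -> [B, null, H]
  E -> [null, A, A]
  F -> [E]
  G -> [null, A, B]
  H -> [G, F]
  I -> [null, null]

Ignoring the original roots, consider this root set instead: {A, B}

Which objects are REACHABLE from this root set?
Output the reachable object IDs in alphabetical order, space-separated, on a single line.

Roots: A B
Mark A: refs=null, marked=A
Mark B: refs=I, marked=A B
Mark I: refs=null null, marked=A B I
Unmarked (collected): C D E F G H

Answer: A B I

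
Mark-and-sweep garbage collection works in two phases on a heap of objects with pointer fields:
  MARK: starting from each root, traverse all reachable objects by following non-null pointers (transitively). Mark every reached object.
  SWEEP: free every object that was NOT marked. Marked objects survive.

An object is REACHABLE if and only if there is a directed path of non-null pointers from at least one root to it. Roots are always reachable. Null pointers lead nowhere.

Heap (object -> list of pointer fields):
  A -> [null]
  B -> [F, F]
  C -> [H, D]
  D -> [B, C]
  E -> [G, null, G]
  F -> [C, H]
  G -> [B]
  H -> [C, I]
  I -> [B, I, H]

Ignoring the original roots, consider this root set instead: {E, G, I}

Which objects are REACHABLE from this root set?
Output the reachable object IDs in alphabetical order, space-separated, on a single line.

Answer: B C D E F G H I

Derivation:
Roots: E G I
Mark E: refs=G null G, marked=E
Mark G: refs=B, marked=E G
Mark I: refs=B I H, marked=E G I
Mark B: refs=F F, marked=B E G I
Mark H: refs=C I, marked=B E G H I
Mark F: refs=C H, marked=B E F G H I
Mark C: refs=H D, marked=B C E F G H I
Mark D: refs=B C, marked=B C D E F G H I
Unmarked (collected): A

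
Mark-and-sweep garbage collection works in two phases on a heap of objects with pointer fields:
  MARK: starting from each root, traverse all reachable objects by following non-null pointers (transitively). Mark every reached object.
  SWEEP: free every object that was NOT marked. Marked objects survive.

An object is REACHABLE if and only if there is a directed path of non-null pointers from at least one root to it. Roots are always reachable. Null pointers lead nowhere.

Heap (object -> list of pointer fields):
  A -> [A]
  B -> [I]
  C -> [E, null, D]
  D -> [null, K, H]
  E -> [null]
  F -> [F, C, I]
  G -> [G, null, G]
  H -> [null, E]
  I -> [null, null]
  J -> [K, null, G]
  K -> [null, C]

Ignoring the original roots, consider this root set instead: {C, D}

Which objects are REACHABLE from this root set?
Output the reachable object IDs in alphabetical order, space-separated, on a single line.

Roots: C D
Mark C: refs=E null D, marked=C
Mark D: refs=null K H, marked=C D
Mark E: refs=null, marked=C D E
Mark K: refs=null C, marked=C D E K
Mark H: refs=null E, marked=C D E H K
Unmarked (collected): A B F G I J

Answer: C D E H K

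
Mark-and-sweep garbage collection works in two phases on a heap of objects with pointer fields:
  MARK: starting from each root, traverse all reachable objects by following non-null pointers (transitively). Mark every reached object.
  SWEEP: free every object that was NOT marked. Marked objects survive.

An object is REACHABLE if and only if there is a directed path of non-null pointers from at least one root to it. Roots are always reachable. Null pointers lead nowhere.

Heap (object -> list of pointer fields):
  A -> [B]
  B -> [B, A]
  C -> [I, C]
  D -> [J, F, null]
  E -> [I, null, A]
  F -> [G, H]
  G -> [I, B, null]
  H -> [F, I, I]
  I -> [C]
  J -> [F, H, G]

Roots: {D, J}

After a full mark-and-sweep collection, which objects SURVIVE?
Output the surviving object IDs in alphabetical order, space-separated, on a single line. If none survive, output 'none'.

Answer: A B C D F G H I J

Derivation:
Roots: D J
Mark D: refs=J F null, marked=D
Mark J: refs=F H G, marked=D J
Mark F: refs=G H, marked=D F J
Mark H: refs=F I I, marked=D F H J
Mark G: refs=I B null, marked=D F G H J
Mark I: refs=C, marked=D F G H I J
Mark B: refs=B A, marked=B D F G H I J
Mark C: refs=I C, marked=B C D F G H I J
Mark A: refs=B, marked=A B C D F G H I J
Unmarked (collected): E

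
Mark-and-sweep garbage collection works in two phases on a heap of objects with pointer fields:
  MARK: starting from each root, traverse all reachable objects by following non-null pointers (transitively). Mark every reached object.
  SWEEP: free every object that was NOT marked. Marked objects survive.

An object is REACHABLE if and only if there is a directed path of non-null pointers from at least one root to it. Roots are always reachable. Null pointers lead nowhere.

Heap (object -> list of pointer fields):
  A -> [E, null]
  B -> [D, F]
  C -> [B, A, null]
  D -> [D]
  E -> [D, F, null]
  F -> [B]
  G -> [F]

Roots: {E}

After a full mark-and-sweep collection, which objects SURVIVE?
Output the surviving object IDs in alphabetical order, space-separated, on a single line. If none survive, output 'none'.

Answer: B D E F

Derivation:
Roots: E
Mark E: refs=D F null, marked=E
Mark D: refs=D, marked=D E
Mark F: refs=B, marked=D E F
Mark B: refs=D F, marked=B D E F
Unmarked (collected): A C G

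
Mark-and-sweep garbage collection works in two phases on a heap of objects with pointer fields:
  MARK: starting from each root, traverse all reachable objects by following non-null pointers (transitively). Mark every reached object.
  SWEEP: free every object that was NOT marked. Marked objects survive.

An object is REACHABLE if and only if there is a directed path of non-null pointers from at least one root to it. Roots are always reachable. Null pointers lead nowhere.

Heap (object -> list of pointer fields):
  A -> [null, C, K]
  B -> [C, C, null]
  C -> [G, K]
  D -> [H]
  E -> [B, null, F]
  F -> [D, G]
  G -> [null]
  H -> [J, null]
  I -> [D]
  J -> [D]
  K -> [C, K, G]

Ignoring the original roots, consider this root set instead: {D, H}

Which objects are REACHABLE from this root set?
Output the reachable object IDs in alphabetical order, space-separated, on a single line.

Roots: D H
Mark D: refs=H, marked=D
Mark H: refs=J null, marked=D H
Mark J: refs=D, marked=D H J
Unmarked (collected): A B C E F G I K

Answer: D H J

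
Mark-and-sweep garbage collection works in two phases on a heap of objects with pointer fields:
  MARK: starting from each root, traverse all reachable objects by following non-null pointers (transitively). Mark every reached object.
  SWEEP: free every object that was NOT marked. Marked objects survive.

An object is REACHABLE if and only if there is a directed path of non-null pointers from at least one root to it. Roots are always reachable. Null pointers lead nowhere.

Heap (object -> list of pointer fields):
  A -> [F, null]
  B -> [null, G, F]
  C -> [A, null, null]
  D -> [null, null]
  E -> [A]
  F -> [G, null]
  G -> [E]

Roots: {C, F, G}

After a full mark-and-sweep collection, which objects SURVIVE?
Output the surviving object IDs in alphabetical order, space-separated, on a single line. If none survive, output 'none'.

Answer: A C E F G

Derivation:
Roots: C F G
Mark C: refs=A null null, marked=C
Mark F: refs=G null, marked=C F
Mark G: refs=E, marked=C F G
Mark A: refs=F null, marked=A C F G
Mark E: refs=A, marked=A C E F G
Unmarked (collected): B D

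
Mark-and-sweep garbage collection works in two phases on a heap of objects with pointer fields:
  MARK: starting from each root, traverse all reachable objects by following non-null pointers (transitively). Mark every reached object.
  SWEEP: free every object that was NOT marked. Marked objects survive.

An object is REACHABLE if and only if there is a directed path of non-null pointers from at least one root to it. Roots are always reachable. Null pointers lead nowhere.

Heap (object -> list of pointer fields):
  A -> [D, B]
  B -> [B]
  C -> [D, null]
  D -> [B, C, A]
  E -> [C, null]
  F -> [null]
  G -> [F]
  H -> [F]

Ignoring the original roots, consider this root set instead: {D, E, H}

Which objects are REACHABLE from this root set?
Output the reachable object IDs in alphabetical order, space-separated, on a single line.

Roots: D E H
Mark D: refs=B C A, marked=D
Mark E: refs=C null, marked=D E
Mark H: refs=F, marked=D E H
Mark B: refs=B, marked=B D E H
Mark C: refs=D null, marked=B C D E H
Mark A: refs=D B, marked=A B C D E H
Mark F: refs=null, marked=A B C D E F H
Unmarked (collected): G

Answer: A B C D E F H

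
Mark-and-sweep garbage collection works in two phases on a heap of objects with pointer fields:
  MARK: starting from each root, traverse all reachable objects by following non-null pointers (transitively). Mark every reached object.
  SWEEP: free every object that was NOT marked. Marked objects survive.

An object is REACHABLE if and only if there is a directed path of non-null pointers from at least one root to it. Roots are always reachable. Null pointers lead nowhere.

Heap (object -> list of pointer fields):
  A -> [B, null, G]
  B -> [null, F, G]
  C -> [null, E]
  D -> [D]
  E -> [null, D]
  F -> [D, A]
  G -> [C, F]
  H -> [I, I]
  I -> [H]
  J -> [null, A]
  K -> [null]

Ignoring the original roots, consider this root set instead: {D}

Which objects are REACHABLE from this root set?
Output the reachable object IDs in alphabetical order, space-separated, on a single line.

Answer: D

Derivation:
Roots: D
Mark D: refs=D, marked=D
Unmarked (collected): A B C E F G H I J K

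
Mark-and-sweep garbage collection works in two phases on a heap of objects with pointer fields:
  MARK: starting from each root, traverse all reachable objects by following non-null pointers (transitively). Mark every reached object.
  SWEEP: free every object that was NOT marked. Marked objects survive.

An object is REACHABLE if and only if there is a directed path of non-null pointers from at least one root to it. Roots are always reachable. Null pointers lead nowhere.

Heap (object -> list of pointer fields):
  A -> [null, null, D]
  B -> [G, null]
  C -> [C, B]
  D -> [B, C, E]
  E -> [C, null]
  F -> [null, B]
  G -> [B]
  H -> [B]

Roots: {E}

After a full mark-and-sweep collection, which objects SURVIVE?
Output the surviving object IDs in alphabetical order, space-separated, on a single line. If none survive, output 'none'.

Answer: B C E G

Derivation:
Roots: E
Mark E: refs=C null, marked=E
Mark C: refs=C B, marked=C E
Mark B: refs=G null, marked=B C E
Mark G: refs=B, marked=B C E G
Unmarked (collected): A D F H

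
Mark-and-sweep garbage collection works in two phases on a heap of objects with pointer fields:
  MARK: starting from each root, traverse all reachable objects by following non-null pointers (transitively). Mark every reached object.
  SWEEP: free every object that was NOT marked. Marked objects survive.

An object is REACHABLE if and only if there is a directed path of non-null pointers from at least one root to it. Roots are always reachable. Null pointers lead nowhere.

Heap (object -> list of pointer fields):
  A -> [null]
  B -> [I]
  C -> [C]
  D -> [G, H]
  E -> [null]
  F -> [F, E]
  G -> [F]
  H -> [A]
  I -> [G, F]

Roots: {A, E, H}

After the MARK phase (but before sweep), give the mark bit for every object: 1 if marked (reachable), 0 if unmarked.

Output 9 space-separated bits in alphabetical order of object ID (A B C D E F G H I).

Answer: 1 0 0 0 1 0 0 1 0

Derivation:
Roots: A E H
Mark A: refs=null, marked=A
Mark E: refs=null, marked=A E
Mark H: refs=A, marked=A E H
Unmarked (collected): B C D F G I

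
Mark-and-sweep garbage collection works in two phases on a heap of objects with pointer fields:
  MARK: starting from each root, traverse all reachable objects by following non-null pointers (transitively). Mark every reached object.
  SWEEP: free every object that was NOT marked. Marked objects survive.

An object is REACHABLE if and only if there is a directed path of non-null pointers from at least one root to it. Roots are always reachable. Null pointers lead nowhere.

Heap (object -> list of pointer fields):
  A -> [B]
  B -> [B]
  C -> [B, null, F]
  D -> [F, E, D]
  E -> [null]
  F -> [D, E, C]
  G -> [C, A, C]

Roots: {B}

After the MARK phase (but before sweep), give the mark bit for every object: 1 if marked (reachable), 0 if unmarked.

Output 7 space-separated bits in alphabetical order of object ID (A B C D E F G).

Answer: 0 1 0 0 0 0 0

Derivation:
Roots: B
Mark B: refs=B, marked=B
Unmarked (collected): A C D E F G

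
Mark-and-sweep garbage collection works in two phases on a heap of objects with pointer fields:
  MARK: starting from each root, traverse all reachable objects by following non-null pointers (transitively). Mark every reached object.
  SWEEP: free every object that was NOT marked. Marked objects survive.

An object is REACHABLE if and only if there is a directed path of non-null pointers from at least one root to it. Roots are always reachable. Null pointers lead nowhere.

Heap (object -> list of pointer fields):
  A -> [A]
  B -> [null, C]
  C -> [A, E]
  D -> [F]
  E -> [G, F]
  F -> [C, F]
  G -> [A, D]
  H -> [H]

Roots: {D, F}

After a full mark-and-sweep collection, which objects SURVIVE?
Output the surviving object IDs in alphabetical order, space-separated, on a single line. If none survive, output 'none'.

Answer: A C D E F G

Derivation:
Roots: D F
Mark D: refs=F, marked=D
Mark F: refs=C F, marked=D F
Mark C: refs=A E, marked=C D F
Mark A: refs=A, marked=A C D F
Mark E: refs=G F, marked=A C D E F
Mark G: refs=A D, marked=A C D E F G
Unmarked (collected): B H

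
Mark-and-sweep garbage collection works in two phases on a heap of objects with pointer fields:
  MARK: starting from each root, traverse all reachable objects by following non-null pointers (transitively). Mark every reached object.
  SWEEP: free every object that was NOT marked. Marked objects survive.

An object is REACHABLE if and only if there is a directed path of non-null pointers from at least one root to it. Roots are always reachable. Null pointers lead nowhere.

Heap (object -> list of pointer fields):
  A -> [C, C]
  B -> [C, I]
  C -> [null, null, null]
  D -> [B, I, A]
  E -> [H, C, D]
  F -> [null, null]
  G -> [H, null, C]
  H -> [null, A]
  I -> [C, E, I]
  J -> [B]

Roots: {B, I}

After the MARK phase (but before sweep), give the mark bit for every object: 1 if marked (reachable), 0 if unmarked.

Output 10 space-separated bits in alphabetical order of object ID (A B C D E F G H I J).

Roots: B I
Mark B: refs=C I, marked=B
Mark I: refs=C E I, marked=B I
Mark C: refs=null null null, marked=B C I
Mark E: refs=H C D, marked=B C E I
Mark H: refs=null A, marked=B C E H I
Mark D: refs=B I A, marked=B C D E H I
Mark A: refs=C C, marked=A B C D E H I
Unmarked (collected): F G J

Answer: 1 1 1 1 1 0 0 1 1 0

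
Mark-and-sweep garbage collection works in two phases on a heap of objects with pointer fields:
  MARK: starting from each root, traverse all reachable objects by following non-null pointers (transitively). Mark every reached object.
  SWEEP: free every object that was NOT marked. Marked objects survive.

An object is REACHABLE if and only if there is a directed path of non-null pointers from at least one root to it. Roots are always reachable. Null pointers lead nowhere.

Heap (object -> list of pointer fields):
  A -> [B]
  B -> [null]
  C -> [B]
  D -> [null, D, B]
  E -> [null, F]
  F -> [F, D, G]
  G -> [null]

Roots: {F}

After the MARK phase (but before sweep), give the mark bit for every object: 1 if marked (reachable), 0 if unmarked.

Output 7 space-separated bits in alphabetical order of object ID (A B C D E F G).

Roots: F
Mark F: refs=F D G, marked=F
Mark D: refs=null D B, marked=D F
Mark G: refs=null, marked=D F G
Mark B: refs=null, marked=B D F G
Unmarked (collected): A C E

Answer: 0 1 0 1 0 1 1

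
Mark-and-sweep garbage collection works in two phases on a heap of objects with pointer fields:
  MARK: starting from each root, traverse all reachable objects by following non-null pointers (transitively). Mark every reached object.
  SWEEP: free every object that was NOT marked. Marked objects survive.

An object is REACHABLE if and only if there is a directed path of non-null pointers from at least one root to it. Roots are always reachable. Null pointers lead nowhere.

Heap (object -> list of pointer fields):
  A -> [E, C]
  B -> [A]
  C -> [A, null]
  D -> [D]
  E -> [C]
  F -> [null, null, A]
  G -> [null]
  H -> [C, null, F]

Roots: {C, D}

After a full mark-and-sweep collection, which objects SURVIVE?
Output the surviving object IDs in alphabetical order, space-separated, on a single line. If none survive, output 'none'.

Roots: C D
Mark C: refs=A null, marked=C
Mark D: refs=D, marked=C D
Mark A: refs=E C, marked=A C D
Mark E: refs=C, marked=A C D E
Unmarked (collected): B F G H

Answer: A C D E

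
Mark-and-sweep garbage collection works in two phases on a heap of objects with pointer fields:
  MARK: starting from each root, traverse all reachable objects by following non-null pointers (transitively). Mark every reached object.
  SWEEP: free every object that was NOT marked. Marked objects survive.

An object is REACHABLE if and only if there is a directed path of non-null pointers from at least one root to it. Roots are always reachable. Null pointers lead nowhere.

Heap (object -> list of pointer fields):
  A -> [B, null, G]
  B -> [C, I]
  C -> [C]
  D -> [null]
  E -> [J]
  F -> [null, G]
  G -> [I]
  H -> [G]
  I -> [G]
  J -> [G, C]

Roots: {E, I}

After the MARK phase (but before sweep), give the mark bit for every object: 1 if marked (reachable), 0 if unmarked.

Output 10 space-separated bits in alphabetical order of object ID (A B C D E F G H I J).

Roots: E I
Mark E: refs=J, marked=E
Mark I: refs=G, marked=E I
Mark J: refs=G C, marked=E I J
Mark G: refs=I, marked=E G I J
Mark C: refs=C, marked=C E G I J
Unmarked (collected): A B D F H

Answer: 0 0 1 0 1 0 1 0 1 1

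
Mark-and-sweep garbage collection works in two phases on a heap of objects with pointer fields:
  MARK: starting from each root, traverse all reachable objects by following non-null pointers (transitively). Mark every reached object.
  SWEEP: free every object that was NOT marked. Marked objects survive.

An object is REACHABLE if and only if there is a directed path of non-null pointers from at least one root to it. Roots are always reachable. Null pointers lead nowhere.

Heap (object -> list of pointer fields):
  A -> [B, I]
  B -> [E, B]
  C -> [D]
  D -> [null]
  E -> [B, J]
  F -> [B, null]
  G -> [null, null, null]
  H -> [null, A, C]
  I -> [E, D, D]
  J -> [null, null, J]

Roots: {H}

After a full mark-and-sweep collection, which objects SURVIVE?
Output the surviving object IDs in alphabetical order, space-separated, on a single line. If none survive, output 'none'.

Answer: A B C D E H I J

Derivation:
Roots: H
Mark H: refs=null A C, marked=H
Mark A: refs=B I, marked=A H
Mark C: refs=D, marked=A C H
Mark B: refs=E B, marked=A B C H
Mark I: refs=E D D, marked=A B C H I
Mark D: refs=null, marked=A B C D H I
Mark E: refs=B J, marked=A B C D E H I
Mark J: refs=null null J, marked=A B C D E H I J
Unmarked (collected): F G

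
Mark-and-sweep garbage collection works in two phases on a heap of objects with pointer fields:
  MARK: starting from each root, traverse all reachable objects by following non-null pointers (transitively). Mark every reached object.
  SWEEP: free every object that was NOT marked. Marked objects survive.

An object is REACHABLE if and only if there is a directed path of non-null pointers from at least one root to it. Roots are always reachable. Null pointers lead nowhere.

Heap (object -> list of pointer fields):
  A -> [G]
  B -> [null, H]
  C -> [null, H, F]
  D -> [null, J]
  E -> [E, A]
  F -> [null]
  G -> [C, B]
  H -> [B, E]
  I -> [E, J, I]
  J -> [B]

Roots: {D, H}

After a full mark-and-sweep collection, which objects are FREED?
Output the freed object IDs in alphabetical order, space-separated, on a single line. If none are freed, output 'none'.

Roots: D H
Mark D: refs=null J, marked=D
Mark H: refs=B E, marked=D H
Mark J: refs=B, marked=D H J
Mark B: refs=null H, marked=B D H J
Mark E: refs=E A, marked=B D E H J
Mark A: refs=G, marked=A B D E H J
Mark G: refs=C B, marked=A B D E G H J
Mark C: refs=null H F, marked=A B C D E G H J
Mark F: refs=null, marked=A B C D E F G H J
Unmarked (collected): I

Answer: I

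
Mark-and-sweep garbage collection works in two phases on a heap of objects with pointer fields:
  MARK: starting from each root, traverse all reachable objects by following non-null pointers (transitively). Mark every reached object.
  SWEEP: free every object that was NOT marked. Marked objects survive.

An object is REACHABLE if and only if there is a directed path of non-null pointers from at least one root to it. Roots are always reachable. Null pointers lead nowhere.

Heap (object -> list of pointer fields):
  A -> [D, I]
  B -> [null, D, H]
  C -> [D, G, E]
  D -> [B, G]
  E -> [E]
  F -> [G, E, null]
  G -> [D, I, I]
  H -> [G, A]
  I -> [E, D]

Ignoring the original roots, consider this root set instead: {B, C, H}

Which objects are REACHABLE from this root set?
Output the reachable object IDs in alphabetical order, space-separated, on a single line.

Roots: B C H
Mark B: refs=null D H, marked=B
Mark C: refs=D G E, marked=B C
Mark H: refs=G A, marked=B C H
Mark D: refs=B G, marked=B C D H
Mark G: refs=D I I, marked=B C D G H
Mark E: refs=E, marked=B C D E G H
Mark A: refs=D I, marked=A B C D E G H
Mark I: refs=E D, marked=A B C D E G H I
Unmarked (collected): F

Answer: A B C D E G H I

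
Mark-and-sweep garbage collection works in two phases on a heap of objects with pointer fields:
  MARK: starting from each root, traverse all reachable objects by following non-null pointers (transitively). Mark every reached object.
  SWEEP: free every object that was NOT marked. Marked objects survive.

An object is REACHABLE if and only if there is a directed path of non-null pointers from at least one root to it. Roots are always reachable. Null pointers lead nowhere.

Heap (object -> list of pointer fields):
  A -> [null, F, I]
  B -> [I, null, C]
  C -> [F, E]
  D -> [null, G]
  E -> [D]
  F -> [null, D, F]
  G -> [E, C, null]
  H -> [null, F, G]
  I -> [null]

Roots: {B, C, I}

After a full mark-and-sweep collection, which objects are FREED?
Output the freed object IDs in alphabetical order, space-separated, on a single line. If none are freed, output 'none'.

Roots: B C I
Mark B: refs=I null C, marked=B
Mark C: refs=F E, marked=B C
Mark I: refs=null, marked=B C I
Mark F: refs=null D F, marked=B C F I
Mark E: refs=D, marked=B C E F I
Mark D: refs=null G, marked=B C D E F I
Mark G: refs=E C null, marked=B C D E F G I
Unmarked (collected): A H

Answer: A H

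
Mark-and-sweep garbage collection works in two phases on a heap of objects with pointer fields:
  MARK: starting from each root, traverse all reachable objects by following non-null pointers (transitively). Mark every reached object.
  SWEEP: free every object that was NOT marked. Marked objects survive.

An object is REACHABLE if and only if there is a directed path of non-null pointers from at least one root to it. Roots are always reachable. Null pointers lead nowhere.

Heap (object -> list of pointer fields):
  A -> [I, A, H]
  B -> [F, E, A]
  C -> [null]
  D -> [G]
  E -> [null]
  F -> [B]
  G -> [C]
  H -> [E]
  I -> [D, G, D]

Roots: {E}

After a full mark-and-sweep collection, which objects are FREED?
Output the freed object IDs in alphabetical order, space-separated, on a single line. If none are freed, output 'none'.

Roots: E
Mark E: refs=null, marked=E
Unmarked (collected): A B C D F G H I

Answer: A B C D F G H I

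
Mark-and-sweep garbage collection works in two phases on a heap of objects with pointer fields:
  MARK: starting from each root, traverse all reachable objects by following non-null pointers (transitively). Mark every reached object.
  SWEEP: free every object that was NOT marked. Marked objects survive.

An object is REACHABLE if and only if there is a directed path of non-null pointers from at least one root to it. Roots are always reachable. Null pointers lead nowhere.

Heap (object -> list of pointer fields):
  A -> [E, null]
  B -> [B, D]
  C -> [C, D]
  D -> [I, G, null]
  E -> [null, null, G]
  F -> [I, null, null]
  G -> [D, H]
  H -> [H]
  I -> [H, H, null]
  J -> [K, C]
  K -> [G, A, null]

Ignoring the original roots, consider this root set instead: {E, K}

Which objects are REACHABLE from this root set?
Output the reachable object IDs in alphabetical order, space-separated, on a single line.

Answer: A D E G H I K

Derivation:
Roots: E K
Mark E: refs=null null G, marked=E
Mark K: refs=G A null, marked=E K
Mark G: refs=D H, marked=E G K
Mark A: refs=E null, marked=A E G K
Mark D: refs=I G null, marked=A D E G K
Mark H: refs=H, marked=A D E G H K
Mark I: refs=H H null, marked=A D E G H I K
Unmarked (collected): B C F J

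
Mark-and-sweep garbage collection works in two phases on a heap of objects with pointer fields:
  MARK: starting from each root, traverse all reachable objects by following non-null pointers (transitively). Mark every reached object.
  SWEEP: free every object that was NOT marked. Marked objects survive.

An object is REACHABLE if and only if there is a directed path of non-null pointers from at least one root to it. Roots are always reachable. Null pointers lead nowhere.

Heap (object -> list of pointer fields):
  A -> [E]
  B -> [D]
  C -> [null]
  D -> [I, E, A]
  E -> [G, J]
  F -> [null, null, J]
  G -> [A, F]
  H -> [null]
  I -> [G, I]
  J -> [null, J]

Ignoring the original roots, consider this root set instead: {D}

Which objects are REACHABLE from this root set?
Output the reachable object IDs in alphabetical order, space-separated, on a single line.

Roots: D
Mark D: refs=I E A, marked=D
Mark I: refs=G I, marked=D I
Mark E: refs=G J, marked=D E I
Mark A: refs=E, marked=A D E I
Mark G: refs=A F, marked=A D E G I
Mark J: refs=null J, marked=A D E G I J
Mark F: refs=null null J, marked=A D E F G I J
Unmarked (collected): B C H

Answer: A D E F G I J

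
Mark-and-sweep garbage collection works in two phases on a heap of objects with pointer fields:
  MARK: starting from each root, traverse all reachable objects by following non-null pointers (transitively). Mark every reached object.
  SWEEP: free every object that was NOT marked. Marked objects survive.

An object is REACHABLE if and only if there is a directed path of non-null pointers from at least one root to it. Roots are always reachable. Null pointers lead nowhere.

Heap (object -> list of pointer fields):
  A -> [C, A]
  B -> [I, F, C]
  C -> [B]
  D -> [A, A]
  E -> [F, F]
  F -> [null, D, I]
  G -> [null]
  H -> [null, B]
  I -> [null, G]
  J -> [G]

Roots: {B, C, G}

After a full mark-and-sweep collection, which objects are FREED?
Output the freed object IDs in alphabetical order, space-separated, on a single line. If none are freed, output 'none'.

Roots: B C G
Mark B: refs=I F C, marked=B
Mark C: refs=B, marked=B C
Mark G: refs=null, marked=B C G
Mark I: refs=null G, marked=B C G I
Mark F: refs=null D I, marked=B C F G I
Mark D: refs=A A, marked=B C D F G I
Mark A: refs=C A, marked=A B C D F G I
Unmarked (collected): E H J

Answer: E H J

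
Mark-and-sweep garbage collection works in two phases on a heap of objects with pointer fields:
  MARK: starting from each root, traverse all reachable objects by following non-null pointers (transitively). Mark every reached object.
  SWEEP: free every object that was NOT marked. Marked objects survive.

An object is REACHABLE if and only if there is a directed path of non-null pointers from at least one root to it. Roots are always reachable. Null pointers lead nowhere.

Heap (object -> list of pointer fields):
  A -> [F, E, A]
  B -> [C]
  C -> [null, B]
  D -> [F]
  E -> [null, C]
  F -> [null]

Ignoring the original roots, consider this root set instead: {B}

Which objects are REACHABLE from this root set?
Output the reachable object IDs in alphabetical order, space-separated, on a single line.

Roots: B
Mark B: refs=C, marked=B
Mark C: refs=null B, marked=B C
Unmarked (collected): A D E F

Answer: B C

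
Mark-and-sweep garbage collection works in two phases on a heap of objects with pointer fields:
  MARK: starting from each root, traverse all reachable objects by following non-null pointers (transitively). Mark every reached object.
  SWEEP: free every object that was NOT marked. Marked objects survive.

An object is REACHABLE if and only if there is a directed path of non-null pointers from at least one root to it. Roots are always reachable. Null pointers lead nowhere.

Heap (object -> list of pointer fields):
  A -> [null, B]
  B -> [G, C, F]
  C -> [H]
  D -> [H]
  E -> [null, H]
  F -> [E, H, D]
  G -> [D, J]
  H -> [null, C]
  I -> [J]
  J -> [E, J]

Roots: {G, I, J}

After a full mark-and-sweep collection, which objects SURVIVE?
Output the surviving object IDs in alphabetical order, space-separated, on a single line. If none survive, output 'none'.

Answer: C D E G H I J

Derivation:
Roots: G I J
Mark G: refs=D J, marked=G
Mark I: refs=J, marked=G I
Mark J: refs=E J, marked=G I J
Mark D: refs=H, marked=D G I J
Mark E: refs=null H, marked=D E G I J
Mark H: refs=null C, marked=D E G H I J
Mark C: refs=H, marked=C D E G H I J
Unmarked (collected): A B F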